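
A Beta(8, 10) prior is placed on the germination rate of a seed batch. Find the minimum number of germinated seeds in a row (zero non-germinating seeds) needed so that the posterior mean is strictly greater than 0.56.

After k germinated seeds and 0 non-germinating seeds the posterior is Beta(8+k, 10), with mean (8+k)/(8+10+k).
Set (8+k)/(18+k) > 0.56 and solve: k > (0.56·18 − 8)/(1 − 0.56) = 4.727.
The smallest integer exceeding 4.727 is 5, and checking k=5: (13)/(23) = 0.5652 > 0.56.

k = 5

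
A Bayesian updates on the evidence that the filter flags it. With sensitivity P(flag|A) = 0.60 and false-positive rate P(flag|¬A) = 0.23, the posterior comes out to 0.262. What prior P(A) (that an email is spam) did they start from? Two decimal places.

Bayes' rule in odds form gives O(A|E) = O(A)·[P(E|A)/P(E|¬A)], hence O(A) = O(A|E)/LR.
Posterior odds = 0.262/(1−0.262) = 0.3550. LR = 0.60/0.23 = 2.6087.
Prior odds = 0.3550/2.6087 = 0.1361, so P(A) = 0.1361/(1+0.1361) ≈ 0.12.

P(A) = 0.12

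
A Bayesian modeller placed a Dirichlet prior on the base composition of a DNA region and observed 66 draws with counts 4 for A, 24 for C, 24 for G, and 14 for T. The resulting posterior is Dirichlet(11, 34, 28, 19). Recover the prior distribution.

Dirichlet(7, 10, 4, 5)

For a Dirichlet(α) prior with multinomial counts c, the posterior is Dirichlet(α + c) componentwise.
Subtract each count from the matching posterior parameter: 11−4=7, 34−24=10, 28−24=4, 19−14=5.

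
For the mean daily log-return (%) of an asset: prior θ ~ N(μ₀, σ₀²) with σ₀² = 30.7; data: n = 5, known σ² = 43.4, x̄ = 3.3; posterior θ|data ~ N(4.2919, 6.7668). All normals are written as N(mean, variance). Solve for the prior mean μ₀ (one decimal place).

The posterior mean is a precision-weighted average: μ_n = (τ₀μ₀ + τ_data·x̄)/(τ₀+τ_data), with τ₀=1/σ₀² and τ_data=n/σ².
Here τ₀ = 1/30.7 = 0.032573 and τ_data = 5/43.4 = 0.115207, so τ_n = 0.147780.
Rearranging for μ₀: μ₀ = (μ_n·τ_n − τ_data·x̄)/τ₀ = (4.2919·0.147780 − 0.115207·3.3) / 0.032573 = 0.254074/0.032573 ≈ 7.8.

μ₀ = 7.8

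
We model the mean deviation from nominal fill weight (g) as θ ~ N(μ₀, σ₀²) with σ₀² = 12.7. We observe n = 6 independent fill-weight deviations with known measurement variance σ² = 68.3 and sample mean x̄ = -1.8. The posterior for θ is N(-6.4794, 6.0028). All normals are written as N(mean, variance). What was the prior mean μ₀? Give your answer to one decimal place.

The posterior mean is a precision-weighted average: μ_n = (τ₀μ₀ + τ_data·x̄)/(τ₀+τ_data), with τ₀=1/σ₀² and τ_data=n/σ².
Here τ₀ = 1/12.7 = 0.078740 and τ_data = 6/68.3 = 0.087848, so τ_n = 0.166588.
Rearranging for μ₀: μ₀ = (μ_n·τ_n − τ_data·x̄)/τ₀ = (-6.4794·0.166588 − 0.087848·-1.8) / 0.078740 = -0.921264/0.078740 ≈ -11.7.

μ₀ = -11.7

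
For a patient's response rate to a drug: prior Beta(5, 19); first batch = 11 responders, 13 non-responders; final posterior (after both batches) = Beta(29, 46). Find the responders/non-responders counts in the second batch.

13 responders and 14 non-responders

Sequential conjugate updates are equivalent to a single update on the pooled data, so total successes = posterior α − prior α and total failures = posterior β − prior β.
Total across both batches: 29−5=24 responders, 46−19=27 non-responders.
Subtract the first batch: 24−11=13 responders and 27−13=14 non-responders.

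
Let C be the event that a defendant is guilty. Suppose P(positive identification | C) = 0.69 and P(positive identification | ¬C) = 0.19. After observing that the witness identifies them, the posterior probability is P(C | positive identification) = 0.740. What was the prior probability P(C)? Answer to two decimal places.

In odds form, posterior odds = prior odds × likelihood ratio, so prior odds = posterior odds ÷ LR.
Posterior odds = 0.740/(1−0.740) = 2.8462. LR = 0.69/0.19 = 3.6316.
Prior odds = 2.8462/3.6316 = 0.7837, so P(C) = 0.7837/(1+0.7837) ≈ 0.44.

P(C) = 0.44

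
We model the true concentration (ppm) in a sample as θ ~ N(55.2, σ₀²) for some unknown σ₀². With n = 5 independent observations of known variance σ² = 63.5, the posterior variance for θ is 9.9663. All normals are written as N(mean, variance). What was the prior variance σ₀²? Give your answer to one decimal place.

σ₀² = 46.3

For the Normal–Normal model with known σ², precisions add: τ_n = τ₀ + n/σ².
So 1/σ₀² = 1/9.9663 − 5/63.5 = 0.100338 − 0.078740 = 0.021598.
Hence σ₀² = 1/0.021598 ≈ 46.3.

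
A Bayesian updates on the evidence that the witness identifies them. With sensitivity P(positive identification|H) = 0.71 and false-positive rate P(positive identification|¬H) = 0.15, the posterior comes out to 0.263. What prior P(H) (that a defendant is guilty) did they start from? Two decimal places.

In odds form, posterior odds = prior odds × likelihood ratio, so prior odds = posterior odds ÷ LR.
Posterior odds = 0.263/(1−0.263) = 0.3569. LR = 0.71/0.15 = 4.7333.
Prior odds = 0.3569/4.7333 = 0.0754, so P(H) = 0.0754/(1+0.0754) ≈ 0.07.

P(H) = 0.07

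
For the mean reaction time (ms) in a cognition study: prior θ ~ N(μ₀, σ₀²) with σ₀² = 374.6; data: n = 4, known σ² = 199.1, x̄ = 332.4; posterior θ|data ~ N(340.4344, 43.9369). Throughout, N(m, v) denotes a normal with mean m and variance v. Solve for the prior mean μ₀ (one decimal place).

The posterior mean is a precision-weighted average: μ_n = (τ₀μ₀ + τ_data·x̄)/(τ₀+τ_data), with τ₀=1/σ₀² and τ_data=n/σ².
Here τ₀ = 1/374.6 = 0.002670 and τ_data = 4/199.1 = 0.020090, so τ_n = 0.022760.
Rearranging for μ₀: μ₀ = (μ_n·τ_n − τ_data·x̄)/τ₀ = (340.4344·0.022760 − 0.020090·332.4) / 0.002670 = 1.070371/0.002670 ≈ 400.9.

μ₀ = 400.9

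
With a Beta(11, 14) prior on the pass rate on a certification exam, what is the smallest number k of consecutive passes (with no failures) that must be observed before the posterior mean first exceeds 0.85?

k = 69

After k passes and 0 failures the posterior is Beta(11+k, 14), with mean (11+k)/(11+14+k).
Set (11+k)/(25+k) > 0.85 and solve: k > (0.85·25 − 11)/(1 − 0.85) = 68.333.
The smallest integer exceeding 68.333 is 69, and checking k=69: (80)/(94) = 0.8511 > 0.85.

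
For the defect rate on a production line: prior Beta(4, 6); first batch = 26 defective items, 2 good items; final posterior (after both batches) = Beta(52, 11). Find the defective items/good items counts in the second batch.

Sequential conjugate updates are equivalent to a single update on the pooled data, so total successes = posterior α − prior α and total failures = posterior β − prior β.
Total across both batches: 52−4=48 defective items, 11−6=5 good items.
Subtract the first batch: 48−26=22 defective items and 5−2=3 good items.

22 defective items and 3 good items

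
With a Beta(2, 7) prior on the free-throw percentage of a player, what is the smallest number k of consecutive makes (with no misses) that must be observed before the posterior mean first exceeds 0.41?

k = 3

After k makes and 0 misses the posterior is Beta(2+k, 7), with mean (2+k)/(2+7+k).
Set (2+k)/(9+k) > 0.41 and solve: k > (0.41·9 − 2)/(1 − 0.41) = 2.864.
The smallest integer exceeding 2.864 is 3, and checking k=3: (5)/(12) = 0.4167 > 0.41.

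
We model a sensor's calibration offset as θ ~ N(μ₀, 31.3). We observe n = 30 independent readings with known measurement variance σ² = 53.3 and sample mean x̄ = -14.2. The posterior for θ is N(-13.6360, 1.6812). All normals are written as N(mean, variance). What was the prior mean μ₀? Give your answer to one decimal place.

With known observation variance, the Normal–Normal posterior has precision τ_n = τ₀ + n/σ² and mean μ_n = (τ₀μ₀ + (n/σ²)x̄)/τ_n.
Here τ₀ = 1/31.3 = 0.031949 and τ_data = 30/53.3 = 0.562852, so τ_n = 0.594801.
Rearranging for μ₀: μ₀ = (μ_n·τ_n − τ_data·x̄)/τ₀ = (-13.6360·0.594801 − 0.562852·-14.2) / 0.031949 = -0.118208/0.031949 ≈ -3.7.

μ₀ = -3.7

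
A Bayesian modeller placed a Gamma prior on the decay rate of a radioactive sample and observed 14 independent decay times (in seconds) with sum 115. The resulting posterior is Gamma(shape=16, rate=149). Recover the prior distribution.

For an exponential likelihood with a Gamma(α, β) prior on the rate, n observations with total T give posterior Gamma(α+n, β+T).
So α = 16 − 14 = 2 and β = 149 − 115 = 34.

Gamma(shape=2, rate=34)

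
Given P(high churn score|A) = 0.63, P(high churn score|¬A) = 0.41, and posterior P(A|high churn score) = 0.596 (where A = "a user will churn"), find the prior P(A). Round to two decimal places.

In odds form, posterior odds = prior odds × likelihood ratio, so prior odds = posterior odds ÷ LR.
Posterior odds = 0.596/(1−0.596) = 1.4752. LR = 0.63/0.41 = 1.5366.
Prior odds = 1.4752/1.5366 = 0.9600, so P(A) = 0.9600/(1+0.9600) ≈ 0.49.

P(A) = 0.49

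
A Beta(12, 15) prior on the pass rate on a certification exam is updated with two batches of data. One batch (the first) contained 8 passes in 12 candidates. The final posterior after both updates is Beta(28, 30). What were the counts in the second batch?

8 passes and 11 failures

Sequential conjugate updates are equivalent to a single update on the pooled data, so total successes = posterior α − prior α and total failures = posterior β − prior β.
Total across both batches: 28−12=16 passes, 30−15=15 failures.
Subtract the first batch: 16−8=8 passes and 15−4=11 failures.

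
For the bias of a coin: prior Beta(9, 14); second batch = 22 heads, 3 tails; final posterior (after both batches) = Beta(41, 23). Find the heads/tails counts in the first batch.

10 heads and 6 tails

Because Beta–binomial updating is additive in the counts, the combined data contributed (α_post−α_prior, β_post−β_prior) successes and failures.
Total across both batches: 41−9=32 heads, 23−14=9 tails.
Subtract the second batch: 32−22=10 heads and 9−3=6 tails.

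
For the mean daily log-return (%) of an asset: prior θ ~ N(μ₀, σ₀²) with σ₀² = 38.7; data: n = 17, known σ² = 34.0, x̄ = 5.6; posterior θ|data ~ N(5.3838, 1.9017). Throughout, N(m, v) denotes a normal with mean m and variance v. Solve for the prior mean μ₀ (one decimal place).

μ₀ = 1.2

With known observation variance, the Normal–Normal posterior has precision τ_n = τ₀ + n/σ² and mean μ_n = (τ₀μ₀ + (n/σ²)x̄)/τ_n.
Here τ₀ = 1/38.7 = 0.025840 and τ_data = 17/34.0 = 0.500000, so τ_n = 0.525840.
Rearranging for μ₀: μ₀ = (μ_n·τ_n − τ_data·x̄)/τ₀ = (5.3838·0.525840 − 0.500000·5.6) / 0.025840 = 0.031017/0.025840 ≈ 1.2.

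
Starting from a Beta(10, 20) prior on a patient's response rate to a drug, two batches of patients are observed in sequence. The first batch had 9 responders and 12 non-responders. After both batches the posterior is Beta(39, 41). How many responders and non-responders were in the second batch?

Because Beta–binomial updating is additive in the counts, the combined data contributed (α_post−α_prior, β_post−β_prior) successes and failures.
Total across both batches: 39−10=29 responders, 41−20=21 non-responders.
Subtract the first batch: 29−9=20 responders and 21−12=9 non-responders.

20 responders and 9 non-responders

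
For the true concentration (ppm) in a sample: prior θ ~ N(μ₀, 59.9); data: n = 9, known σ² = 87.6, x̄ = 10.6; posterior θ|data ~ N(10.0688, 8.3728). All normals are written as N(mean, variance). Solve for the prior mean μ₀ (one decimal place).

μ₀ = 6.8

With known observation variance, the Normal–Normal posterior has precision τ_n = τ₀ + n/σ² and mean μ_n = (τ₀μ₀ + (n/σ²)x̄)/τ_n.
Here τ₀ = 1/59.9 = 0.016694 and τ_data = 9/87.6 = 0.102740, so τ_n = 0.119434.
Rearranging for μ₀: μ₀ = (μ_n·τ_n − τ_data·x̄)/τ₀ = (10.0688·0.119434 − 0.102740·10.6) / 0.016694 = 0.113513/0.016694 ≈ 6.8.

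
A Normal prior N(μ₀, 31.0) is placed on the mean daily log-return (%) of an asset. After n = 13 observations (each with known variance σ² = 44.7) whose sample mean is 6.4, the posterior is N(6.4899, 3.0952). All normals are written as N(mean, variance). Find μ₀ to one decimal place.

μ₀ = 7.3

With known observation variance, the Normal–Normal posterior has precision τ_n = τ₀ + n/σ² and mean μ_n = (τ₀μ₀ + (n/σ²)x̄)/τ_n.
Here τ₀ = 1/31.0 = 0.032258 and τ_data = 13/44.7 = 0.290828, so τ_n = 0.323086.
Rearranging for μ₀: μ₀ = (μ_n·τ_n − τ_data·x̄)/τ₀ = (6.4899·0.323086 − 0.290828·6.4) / 0.032258 = 0.235497/0.032258 ≈ 7.3.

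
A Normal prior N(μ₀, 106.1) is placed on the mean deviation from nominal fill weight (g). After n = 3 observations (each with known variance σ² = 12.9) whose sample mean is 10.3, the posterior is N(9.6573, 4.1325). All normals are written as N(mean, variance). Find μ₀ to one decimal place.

μ₀ = -6.2

The posterior mean is a precision-weighted average: μ_n = (τ₀μ₀ + τ_data·x̄)/(τ₀+τ_data), with τ₀=1/σ₀² and τ_data=n/σ².
Here τ₀ = 1/106.1 = 0.009425 and τ_data = 3/12.9 = 0.232558, so τ_n = 0.241983.
Rearranging for μ₀: μ₀ = (μ_n·τ_n − τ_data·x̄)/τ₀ = (9.6573·0.241983 − 0.232558·10.3) / 0.009425 = -0.058445/0.009425 ≈ -6.2.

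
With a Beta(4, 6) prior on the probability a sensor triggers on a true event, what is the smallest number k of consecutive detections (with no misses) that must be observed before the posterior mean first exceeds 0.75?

After k detections and 0 misses the posterior is Beta(4+k, 6), with mean (4+k)/(4+6+k).
Set (4+k)/(10+k) > 0.75 and solve: k > (0.75·10 − 4)/(1 − 0.75) = 14.000.
The smallest integer exceeding 14.000 is 15.

k = 15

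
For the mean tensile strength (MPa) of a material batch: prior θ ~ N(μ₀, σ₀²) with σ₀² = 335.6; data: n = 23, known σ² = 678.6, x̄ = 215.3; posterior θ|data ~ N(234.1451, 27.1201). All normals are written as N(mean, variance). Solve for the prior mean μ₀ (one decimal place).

The posterior mean is a precision-weighted average: μ_n = (τ₀μ₀ + τ_data·x̄)/(τ₀+τ_data), with τ₀=1/σ₀² and τ_data=n/σ².
Here τ₀ = 1/335.6 = 0.002980 and τ_data = 23/678.6 = 0.033893, so τ_n = 0.036873.
Rearranging for μ₀: μ₀ = (μ_n·τ_n − τ_data·x̄)/τ₀ = (234.1451·0.036873 − 0.033893·215.3) / 0.002980 = 1.336469/0.002980 ≈ 448.5.

μ₀ = 448.5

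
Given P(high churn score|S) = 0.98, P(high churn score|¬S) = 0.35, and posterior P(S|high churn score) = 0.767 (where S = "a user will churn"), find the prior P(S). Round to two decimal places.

P(S) = 0.54

In odds form, posterior odds = prior odds × likelihood ratio, so prior odds = posterior odds ÷ LR.
Posterior odds = 0.767/(1−0.767) = 3.2918. LR = 0.98/0.35 = 2.8000.
Prior odds = 3.2918/2.8000 = 1.1756, so P(S) = 1.1756/(1+1.1756) ≈ 0.54.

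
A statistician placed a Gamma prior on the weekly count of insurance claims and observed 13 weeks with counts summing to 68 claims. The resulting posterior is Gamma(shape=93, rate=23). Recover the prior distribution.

Gamma(shape=25, rate=10)

Gamma–Poisson conjugacy: posterior shape = α + Σxᵢ, posterior rate = β + n.
So α = 93 − 68 = 25 and β = 23 − 13 = 10.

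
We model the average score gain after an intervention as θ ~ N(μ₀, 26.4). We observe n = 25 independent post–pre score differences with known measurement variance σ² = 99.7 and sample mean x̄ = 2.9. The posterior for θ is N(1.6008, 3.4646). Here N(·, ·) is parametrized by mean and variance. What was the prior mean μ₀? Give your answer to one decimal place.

With known observation variance, the Normal–Normal posterior has precision τ_n = τ₀ + n/σ² and mean μ_n = (τ₀μ₀ + (n/σ²)x̄)/τ_n.
Here τ₀ = 1/26.4 = 0.037879 and τ_data = 25/99.7 = 0.250752, so τ_n = 0.288631.
Rearranging for μ₀: μ₀ = (μ_n·τ_n − τ_data·x̄)/τ₀ = (1.6008·0.288631 − 0.250752·2.9) / 0.037879 = -0.265140/0.037879 ≈ -7.0.

μ₀ = -7.0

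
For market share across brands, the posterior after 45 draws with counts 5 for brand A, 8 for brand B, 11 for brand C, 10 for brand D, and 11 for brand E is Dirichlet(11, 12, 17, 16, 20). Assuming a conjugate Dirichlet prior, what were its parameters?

For a Dirichlet(α) prior with multinomial counts c, the posterior is Dirichlet(α + c) componentwise.
Subtract each count from the matching posterior parameter: 11−5=6, 12−8=4, 17−11=6, 16−10=6, 20−11=9.

Dirichlet(6, 4, 6, 6, 9)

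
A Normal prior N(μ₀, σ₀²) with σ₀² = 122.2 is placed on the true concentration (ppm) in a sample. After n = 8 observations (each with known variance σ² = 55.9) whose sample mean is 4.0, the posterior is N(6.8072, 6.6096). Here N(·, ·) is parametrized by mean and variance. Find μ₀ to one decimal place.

With known observation variance, the Normal–Normal posterior has precision τ_n = τ₀ + n/σ² and mean μ_n = (τ₀μ₀ + (n/σ²)x̄)/τ_n.
Here τ₀ = 1/122.2 = 0.008183 and τ_data = 8/55.9 = 0.143113, so τ_n = 0.151296.
Rearranging for μ₀: μ₀ = (μ_n·τ_n − τ_data·x̄)/τ₀ = (6.8072·0.151296 − 0.143113·4.0) / 0.008183 = 0.457450/0.008183 ≈ 55.9.

μ₀ = 55.9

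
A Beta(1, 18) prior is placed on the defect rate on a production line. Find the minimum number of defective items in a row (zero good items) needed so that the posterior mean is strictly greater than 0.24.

k = 5

After k defective items and 0 good items the posterior is Beta(1+k, 18), with mean (1+k)/(1+18+k).
Set (1+k)/(19+k) > 0.24 and solve: k > (0.24·19 − 1)/(1 − 0.24) = 4.684.
The smallest integer exceeding 4.684 is 5.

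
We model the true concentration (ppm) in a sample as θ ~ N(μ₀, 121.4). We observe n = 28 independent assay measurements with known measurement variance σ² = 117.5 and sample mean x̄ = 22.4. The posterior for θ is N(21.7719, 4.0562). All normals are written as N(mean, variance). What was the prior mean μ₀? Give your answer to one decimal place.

With known observation variance, the Normal–Normal posterior has precision τ_n = τ₀ + n/σ² and mean μ_n = (τ₀μ₀ + (n/σ²)x̄)/τ_n.
Here τ₀ = 1/121.4 = 0.008237 and τ_data = 28/117.5 = 0.238298, so τ_n = 0.246535.
Rearranging for μ₀: μ₀ = (μ_n·τ_n − τ_data·x̄)/τ₀ = (21.7719·0.246535 − 0.238298·22.4) / 0.008237 = 0.029660/0.008237 ≈ 3.6.

μ₀ = 3.6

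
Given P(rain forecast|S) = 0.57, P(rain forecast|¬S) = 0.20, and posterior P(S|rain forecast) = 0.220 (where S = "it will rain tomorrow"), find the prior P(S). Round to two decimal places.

P(S) = 0.09

In odds form, posterior odds = prior odds × likelihood ratio, so prior odds = posterior odds ÷ LR.
Posterior odds = 0.220/(1−0.220) = 0.2821. LR = 0.57/0.20 = 2.8500.
Prior odds = 0.2821/2.8500 = 0.0990, so P(S) = 0.0990/(1+0.0990) ≈ 0.09.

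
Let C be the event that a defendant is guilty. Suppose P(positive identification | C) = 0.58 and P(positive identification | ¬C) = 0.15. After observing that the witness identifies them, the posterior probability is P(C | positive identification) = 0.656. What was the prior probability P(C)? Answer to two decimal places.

In odds form, posterior odds = prior odds × likelihood ratio, so prior odds = posterior odds ÷ LR.
Posterior odds = 0.656/(1−0.656) = 1.9070. LR = 0.58/0.15 = 3.8667.
Prior odds = 1.9070/3.8667 = 0.4932, so P(C) = 0.4932/(1+0.4932) ≈ 0.33.

P(C) = 0.33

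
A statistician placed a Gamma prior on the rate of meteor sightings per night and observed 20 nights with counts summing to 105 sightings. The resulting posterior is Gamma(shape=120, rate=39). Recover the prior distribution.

Gamma(shape=15, rate=19)

Gamma–Poisson conjugacy: posterior shape = α + Σxᵢ, posterior rate = β + n.
So α = 120 − 105 = 15 and β = 39 − 20 = 19.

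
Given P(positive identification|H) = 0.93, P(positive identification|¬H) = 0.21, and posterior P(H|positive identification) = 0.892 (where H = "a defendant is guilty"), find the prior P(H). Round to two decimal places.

In odds form, posterior odds = prior odds × likelihood ratio, so prior odds = posterior odds ÷ LR.
Posterior odds = 0.892/(1−0.892) = 8.2593. LR = 0.93/0.21 = 4.4286.
Prior odds = 8.2593/4.4286 = 1.8650, so P(H) = 1.8650/(1+1.8650) ≈ 0.65.

P(H) = 0.65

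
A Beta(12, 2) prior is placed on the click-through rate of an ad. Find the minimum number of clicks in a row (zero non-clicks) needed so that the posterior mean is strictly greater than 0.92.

k = 12

After k clicks and 0 non-clicks the posterior is Beta(12+k, 2), with mean (12+k)/(12+2+k).
Set (12+k)/(14+k) > 0.92 and solve: k > (0.92·14 − 12)/(1 − 0.92) = 11.000.
The smallest integer exceeding 11.000 is 12, and checking k=12: (24)/(26) = 0.9231 > 0.92.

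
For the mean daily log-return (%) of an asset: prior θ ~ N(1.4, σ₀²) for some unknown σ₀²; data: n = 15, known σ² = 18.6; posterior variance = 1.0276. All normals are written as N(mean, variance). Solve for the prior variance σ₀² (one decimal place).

σ₀² = 6.0

For the Normal–Normal model with known σ², precisions add: τ_n = τ₀ + n/σ².
So 1/σ₀² = 1/1.0276 − 15/18.6 = 0.973141 − 0.806452 = 0.166689.
Hence σ₀² = 1/0.166689 ≈ 6.0.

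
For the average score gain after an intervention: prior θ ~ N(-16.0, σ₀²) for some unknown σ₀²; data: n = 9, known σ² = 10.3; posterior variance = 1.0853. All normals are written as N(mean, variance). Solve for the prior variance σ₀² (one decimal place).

σ₀² = 21.0

For the Normal–Normal model with known σ², precisions add: τ_n = τ₀ + n/σ².
So 1/σ₀² = 1/1.0853 − 9/10.3 = 0.921404 − 0.873786 = 0.047618.
Hence σ₀² = 1/0.047618 ≈ 21.0.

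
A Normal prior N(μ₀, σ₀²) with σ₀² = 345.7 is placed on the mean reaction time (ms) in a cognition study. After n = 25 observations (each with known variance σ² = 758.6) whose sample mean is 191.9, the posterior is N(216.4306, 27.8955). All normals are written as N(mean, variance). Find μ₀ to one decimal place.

μ₀ = 495.9

The posterior mean is a precision-weighted average: μ_n = (τ₀μ₀ + τ_data·x̄)/(τ₀+τ_data), with τ₀=1/σ₀² and τ_data=n/σ².
Here τ₀ = 1/345.7 = 0.002893 and τ_data = 25/758.6 = 0.032955, so τ_n = 0.035848.
Rearranging for μ₀: μ₀ = (μ_n·τ_n − τ_data·x̄)/τ₀ = (216.4306·0.035848 − 0.032955·191.9) / 0.002893 = 1.434540/0.002893 ≈ 495.9.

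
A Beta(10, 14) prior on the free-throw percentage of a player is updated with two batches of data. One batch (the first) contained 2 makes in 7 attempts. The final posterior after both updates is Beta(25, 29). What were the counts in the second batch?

Sequential conjugate updates are equivalent to a single update on the pooled data, so total successes = posterior α − prior α and total failures = posterior β − prior β.
Total across both batches: 25−10=15 makes, 29−14=15 misses.
Subtract the first batch: 15−2=13 makes and 15−5=10 misses.

13 makes and 10 misses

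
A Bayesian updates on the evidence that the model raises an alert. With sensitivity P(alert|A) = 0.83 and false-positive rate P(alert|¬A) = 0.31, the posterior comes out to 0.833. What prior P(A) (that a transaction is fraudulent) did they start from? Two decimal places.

P(A) = 0.65

Bayes' rule in odds form gives O(A|E) = O(A)·[P(E|A)/P(E|¬A)], hence O(A) = O(A|E)/LR.
Posterior odds = 0.833/(1−0.833) = 4.9880. LR = 0.83/0.31 = 2.6774.
Prior odds = 4.9880/2.6774 = 1.8630, so P(A) = 1.8630/(1+1.8630) ≈ 0.65.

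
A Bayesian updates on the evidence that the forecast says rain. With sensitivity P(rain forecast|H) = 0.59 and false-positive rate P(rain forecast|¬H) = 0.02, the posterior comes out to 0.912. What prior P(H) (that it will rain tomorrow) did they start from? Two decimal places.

P(H) = 0.26

Bayes' rule in odds form gives O(H|E) = O(H)·[P(E|H)/P(E|¬H)], hence O(H) = O(H|E)/LR.
Posterior odds = 0.912/(1−0.912) = 10.3636. LR = 0.59/0.02 = 29.5000.
Prior odds = 10.3636/29.5000 = 0.3513, so P(H) = 0.3513/(1+0.3513) ≈ 0.26.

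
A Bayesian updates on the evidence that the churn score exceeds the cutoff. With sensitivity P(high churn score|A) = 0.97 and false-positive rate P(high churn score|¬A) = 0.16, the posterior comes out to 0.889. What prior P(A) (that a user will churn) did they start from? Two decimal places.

P(A) = 0.57

Bayes' rule in odds form gives O(A|E) = O(A)·[P(E|A)/P(E|¬A)], hence O(A) = O(A|E)/LR.
Posterior odds = 0.889/(1−0.889) = 8.0090. LR = 0.97/0.16 = 6.0625.
Prior odds = 8.0090/6.0625 = 1.3211, so P(A) = 1.3211/(1+1.3211) ≈ 0.57.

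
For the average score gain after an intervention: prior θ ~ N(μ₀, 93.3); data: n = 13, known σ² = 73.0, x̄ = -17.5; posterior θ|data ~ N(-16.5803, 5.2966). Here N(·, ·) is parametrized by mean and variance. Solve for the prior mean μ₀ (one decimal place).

With known observation variance, the Normal–Normal posterior has precision τ_n = τ₀ + n/σ² and mean μ_n = (τ₀μ₀ + (n/σ²)x̄)/τ_n.
Here τ₀ = 1/93.3 = 0.010718 and τ_data = 13/73.0 = 0.178082, so τ_n = 0.188800.
Rearranging for μ₀: μ₀ = (μ_n·τ_n − τ_data·x̄)/τ₀ = (-16.5803·0.188800 − 0.178082·-17.5) / 0.010718 = -0.013926/0.010718 ≈ -1.3.

μ₀ = -1.3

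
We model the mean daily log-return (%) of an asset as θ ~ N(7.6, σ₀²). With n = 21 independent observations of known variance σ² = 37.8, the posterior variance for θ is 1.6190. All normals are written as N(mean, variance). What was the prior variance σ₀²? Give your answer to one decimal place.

For the Normal–Normal model with known σ², precisions add: τ_n = τ₀ + n/σ².
So 1/σ₀² = 1/1.6190 − 21/37.8 = 0.617665 − 0.555556 = 0.062109.
Hence σ₀² = 1/0.062109 ≈ 16.1.

σ₀² = 16.1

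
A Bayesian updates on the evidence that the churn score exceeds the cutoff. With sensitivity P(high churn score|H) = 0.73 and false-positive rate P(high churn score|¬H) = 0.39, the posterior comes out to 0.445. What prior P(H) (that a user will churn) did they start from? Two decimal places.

P(H) = 0.30

Bayes' rule in odds form gives O(H|E) = O(H)·[P(E|H)/P(E|¬H)], hence O(H) = O(H|E)/LR.
Posterior odds = 0.445/(1−0.445) = 0.8018. LR = 0.73/0.39 = 1.8718.
Prior odds = 0.8018/1.8718 = 0.4284, so P(H) = 0.4284/(1+0.4284) ≈ 0.30.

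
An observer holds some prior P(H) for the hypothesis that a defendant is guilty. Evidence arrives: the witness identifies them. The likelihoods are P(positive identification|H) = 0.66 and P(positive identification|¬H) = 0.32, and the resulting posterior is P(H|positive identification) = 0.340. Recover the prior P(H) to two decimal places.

P(H) = 0.20

Bayes' rule in odds form gives O(H|E) = O(H)·[P(E|H)/P(E|¬H)], hence O(H) = O(H|E)/LR.
Posterior odds = 0.340/(1−0.340) = 0.5152. LR = 0.66/0.32 = 2.0625.
Prior odds = 0.5152/2.0625 = 0.2498, so P(H) = 0.2498/(1+0.2498) ≈ 0.20.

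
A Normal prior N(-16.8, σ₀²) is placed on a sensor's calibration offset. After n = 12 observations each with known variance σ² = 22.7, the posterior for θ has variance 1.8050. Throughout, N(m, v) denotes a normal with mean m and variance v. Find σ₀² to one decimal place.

σ₀² = 39.4

For the Normal–Normal model with known σ², precisions add: τ_n = τ₀ + n/σ².
So 1/σ₀² = 1/1.8050 − 12/22.7 = 0.554017 − 0.528634 = 0.025383.
Hence σ₀² = 1/0.025383 ≈ 39.4.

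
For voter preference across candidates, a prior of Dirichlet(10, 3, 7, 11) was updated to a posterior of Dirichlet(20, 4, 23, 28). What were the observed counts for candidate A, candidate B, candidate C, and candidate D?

counts (10, 1, 16, 17)

For a Dirichlet(α) prior with multinomial counts c, the posterior is Dirichlet(α + c) componentwise.
Counts are posterior − prior componentwise: 20−10=10, 4−3=1, 23−7=16, 28−11=17.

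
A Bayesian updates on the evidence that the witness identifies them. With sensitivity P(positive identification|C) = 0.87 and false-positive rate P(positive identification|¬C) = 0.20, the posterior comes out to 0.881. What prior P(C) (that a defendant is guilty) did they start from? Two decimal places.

In odds form, posterior odds = prior odds × likelihood ratio, so prior odds = posterior odds ÷ LR.
Posterior odds = 0.881/(1−0.881) = 7.4034. LR = 0.87/0.20 = 4.3500.
Prior odds = 7.4034/4.3500 = 1.7019, so P(C) = 1.7019/(1+1.7019) ≈ 0.63.

P(C) = 0.63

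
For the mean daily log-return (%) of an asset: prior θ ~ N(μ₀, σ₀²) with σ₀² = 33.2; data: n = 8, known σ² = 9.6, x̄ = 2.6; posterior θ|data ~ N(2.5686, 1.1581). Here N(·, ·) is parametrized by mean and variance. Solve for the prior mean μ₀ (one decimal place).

μ₀ = 1.7

With known observation variance, the Normal–Normal posterior has precision τ_n = τ₀ + n/σ² and mean μ_n = (τ₀μ₀ + (n/σ²)x̄)/τ_n.
Here τ₀ = 1/33.2 = 0.030120 and τ_data = 8/9.6 = 0.833333, so τ_n = 0.863453.
Rearranging for μ₀: μ₀ = (μ_n·τ_n − τ_data·x̄)/τ₀ = (2.5686·0.863453 − 0.833333·2.6) / 0.030120 = 0.051200/0.030120 ≈ 1.7.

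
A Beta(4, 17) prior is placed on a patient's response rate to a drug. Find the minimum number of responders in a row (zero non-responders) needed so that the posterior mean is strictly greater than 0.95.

k = 320

After k responders and 0 non-responders the posterior is Beta(4+k, 17), with mean (4+k)/(4+17+k).
Set (4+k)/(21+k) > 0.95 and solve: k > (0.95·21 − 4)/(1 − 0.95) = 319.000.
The smallest integer exceeding 319.000 is 320.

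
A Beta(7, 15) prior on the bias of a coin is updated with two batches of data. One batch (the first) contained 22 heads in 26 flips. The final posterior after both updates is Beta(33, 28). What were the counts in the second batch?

4 heads and 9 tails

Sequential conjugate updates are equivalent to a single update on the pooled data, so total successes = posterior α − prior α and total failures = posterior β − prior β.
Total across both batches: 33−7=26 heads, 28−15=13 tails.
Subtract the first batch: 26−22=4 heads and 13−4=9 tails.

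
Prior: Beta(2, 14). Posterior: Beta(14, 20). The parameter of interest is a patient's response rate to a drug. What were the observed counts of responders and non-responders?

Under Beta–binomial conjugacy the posterior parameters are (a+s, b+f).
So s = 14 − 2 = 12 and f = 20 − 14 = 6.

12 responders and 6 non-responders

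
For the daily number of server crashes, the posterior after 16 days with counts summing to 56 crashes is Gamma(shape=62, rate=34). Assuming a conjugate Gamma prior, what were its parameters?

Gamma(shape=6, rate=18)

A Gamma(α, β) prior (rate parametrization) on a Poisson rate with n observations summing to S gives posterior Gamma(α+S, β+n).
So α = 62 − 56 = 6 and β = 34 − 16 = 18.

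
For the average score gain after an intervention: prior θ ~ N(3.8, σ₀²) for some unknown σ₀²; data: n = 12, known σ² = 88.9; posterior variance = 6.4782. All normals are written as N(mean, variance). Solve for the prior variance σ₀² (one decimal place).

σ₀² = 51.6

For the Normal–Normal model with known σ², precisions add: τ_n = τ₀ + n/σ².
So 1/σ₀² = 1/6.4782 − 12/88.9 = 0.154364 − 0.134983 = 0.019381.
Hence σ₀² = 1/0.019381 ≈ 51.6.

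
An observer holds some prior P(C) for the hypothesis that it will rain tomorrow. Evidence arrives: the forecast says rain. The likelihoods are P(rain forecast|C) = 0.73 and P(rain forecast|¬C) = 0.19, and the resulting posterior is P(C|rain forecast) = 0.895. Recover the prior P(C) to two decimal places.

P(C) = 0.69

In odds form, posterior odds = prior odds × likelihood ratio, so prior odds = posterior odds ÷ LR.
Posterior odds = 0.895/(1−0.895) = 8.5238. LR = 0.73/0.19 = 3.8421.
Prior odds = 8.5238/3.8421 = 2.2185, so P(C) = 2.2185/(1+2.2185) ≈ 0.69.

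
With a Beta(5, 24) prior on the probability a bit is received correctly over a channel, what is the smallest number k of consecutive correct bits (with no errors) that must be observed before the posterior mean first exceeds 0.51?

After k correct bits and 0 errors the posterior is Beta(5+k, 24), with mean (5+k)/(5+24+k).
Set (5+k)/(29+k) > 0.51 and solve: k > (0.51·29 − 5)/(1 − 0.51) = 19.980.
The smallest integer exceeding 19.980 is 20.

k = 20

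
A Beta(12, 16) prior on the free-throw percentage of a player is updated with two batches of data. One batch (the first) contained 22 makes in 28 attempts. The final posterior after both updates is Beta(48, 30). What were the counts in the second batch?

Because Beta–binomial updating is additive in the counts, the combined data contributed (α_post−α_prior, β_post−β_prior) successes and failures.
Total across both batches: 48−12=36 makes, 30−16=14 misses.
Subtract the first batch: 36−22=14 makes and 14−6=8 misses.

14 makes and 8 misses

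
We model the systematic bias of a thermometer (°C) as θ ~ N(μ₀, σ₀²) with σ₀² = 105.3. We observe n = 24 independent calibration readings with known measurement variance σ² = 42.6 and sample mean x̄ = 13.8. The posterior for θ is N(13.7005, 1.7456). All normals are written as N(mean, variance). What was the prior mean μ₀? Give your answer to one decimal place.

The posterior mean is a precision-weighted average: μ_n = (τ₀μ₀ + τ_data·x̄)/(τ₀+τ_data), with τ₀=1/σ₀² and τ_data=n/σ².
Here τ₀ = 1/105.3 = 0.009497 and τ_data = 24/42.6 = 0.563380, so τ_n = 0.572877.
Rearranging for μ₀: μ₀ = (μ_n·τ_n − τ_data·x̄)/τ₀ = (13.7005·0.572877 − 0.563380·13.8) / 0.009497 = 0.074057/0.009497 ≈ 7.8.

μ₀ = 7.8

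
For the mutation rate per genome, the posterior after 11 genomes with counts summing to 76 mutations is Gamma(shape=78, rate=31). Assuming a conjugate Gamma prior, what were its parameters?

Gamma(shape=2, rate=20)

Gamma–Poisson conjugacy: posterior shape = α + Σxᵢ, posterior rate = β + n.
So α = 78 − 76 = 2 and β = 31 − 11 = 20.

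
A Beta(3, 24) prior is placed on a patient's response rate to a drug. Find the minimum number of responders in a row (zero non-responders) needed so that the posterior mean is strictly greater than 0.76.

k = 74

After k responders and 0 non-responders the posterior is Beta(3+k, 24), with mean (3+k)/(3+24+k).
Set (3+k)/(27+k) > 0.76 and solve: k > (0.76·27 − 3)/(1 − 0.76) = 73.000.
The smallest integer exceeding 73.000 is 74, and checking k=74: (77)/(101) = 0.7624 > 0.76.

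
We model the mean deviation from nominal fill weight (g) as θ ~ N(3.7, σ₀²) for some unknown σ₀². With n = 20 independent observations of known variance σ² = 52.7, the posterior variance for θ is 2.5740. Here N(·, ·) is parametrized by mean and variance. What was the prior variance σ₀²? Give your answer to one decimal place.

For the Normal–Normal model with known σ², precisions add: τ_n = τ₀ + n/σ².
So 1/σ₀² = 1/2.5740 − 20/52.7 = 0.388500 − 0.379507 = 0.008993.
Hence σ₀² = 1/0.008993 ≈ 111.2.

σ₀² = 111.2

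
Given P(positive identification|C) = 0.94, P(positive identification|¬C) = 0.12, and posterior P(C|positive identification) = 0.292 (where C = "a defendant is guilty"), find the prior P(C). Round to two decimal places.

Bayes' rule in odds form gives O(C|E) = O(C)·[P(E|C)/P(E|¬C)], hence O(C) = O(C|E)/LR.
Posterior odds = 0.292/(1−0.292) = 0.4124. LR = 0.94/0.12 = 7.8333.
Prior odds = 0.4124/7.8333 = 0.0526, so P(C) = 0.0526/(1+0.0526) ≈ 0.05.

P(C) = 0.05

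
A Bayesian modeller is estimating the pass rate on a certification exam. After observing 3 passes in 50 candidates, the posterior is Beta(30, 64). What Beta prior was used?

Beta is conjugate to the binomial likelihood: posterior = Beta(α+s, β+f).
So α = 30 − 3 = 27 and β = 64 − 47 = 17.

Beta(27, 17)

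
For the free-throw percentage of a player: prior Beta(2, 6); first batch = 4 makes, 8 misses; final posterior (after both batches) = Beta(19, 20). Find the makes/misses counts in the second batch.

13 makes and 6 misses

Because Beta–binomial updating is additive in the counts, the combined data contributed (α_post−α_prior, β_post−β_prior) successes and failures.
Total across both batches: 19−2=17 makes, 20−6=14 misses.
Subtract the first batch: 17−4=13 makes and 14−8=6 misses.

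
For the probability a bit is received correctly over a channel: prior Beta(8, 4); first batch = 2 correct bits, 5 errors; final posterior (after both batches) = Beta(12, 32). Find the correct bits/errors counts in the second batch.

2 correct bits and 23 errors

Because Beta–binomial updating is additive in the counts, the combined data contributed (α_post−α_prior, β_post−β_prior) successes and failures.
Total across both batches: 12−8=4 correct bits, 32−4=28 errors.
Subtract the first batch: 4−2=2 correct bits and 28−5=23 errors.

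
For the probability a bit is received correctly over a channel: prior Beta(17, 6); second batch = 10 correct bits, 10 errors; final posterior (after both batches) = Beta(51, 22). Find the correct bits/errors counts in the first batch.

24 correct bits and 6 errors

Because Beta–binomial updating is additive in the counts, the combined data contributed (α_post−α_prior, β_post−β_prior) successes and failures.
Total across both batches: 51−17=34 correct bits, 22−6=16 errors.
Subtract the second batch: 34−10=24 correct bits and 16−10=6 errors.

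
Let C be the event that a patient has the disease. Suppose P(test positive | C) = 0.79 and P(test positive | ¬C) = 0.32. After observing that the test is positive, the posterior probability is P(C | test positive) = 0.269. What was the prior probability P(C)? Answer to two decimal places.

P(C) = 0.13

Bayes' rule in odds form gives O(C|E) = O(C)·[P(E|C)/P(E|¬C)], hence O(C) = O(C|E)/LR.
Posterior odds = 0.269/(1−0.269) = 0.3680. LR = 0.79/0.32 = 2.4688.
Prior odds = 0.3680/2.4688 = 0.1491, so P(C) = 0.1491/(1+0.1491) ≈ 0.13.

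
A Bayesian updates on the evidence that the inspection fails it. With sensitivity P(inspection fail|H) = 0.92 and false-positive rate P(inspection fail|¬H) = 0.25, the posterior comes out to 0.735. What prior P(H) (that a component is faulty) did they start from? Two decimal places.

Bayes' rule in odds form gives O(H|E) = O(H)·[P(E|H)/P(E|¬H)], hence O(H) = O(H|E)/LR.
Posterior odds = 0.735/(1−0.735) = 2.7736. LR = 0.92/0.25 = 3.6800.
Prior odds = 2.7736/3.6800 = 0.7537, so P(H) = 0.7537/(1+0.7537) ≈ 0.43.

P(H) = 0.43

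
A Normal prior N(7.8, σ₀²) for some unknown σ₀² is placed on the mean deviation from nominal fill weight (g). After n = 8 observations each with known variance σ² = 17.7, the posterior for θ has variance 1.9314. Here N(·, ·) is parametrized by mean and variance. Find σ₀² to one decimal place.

σ₀² = 15.2

Posterior precision equals prior precision plus data precision: 1/σ_n² = 1/σ₀² + n/σ².
So 1/σ₀² = 1/1.9314 − 8/17.7 = 0.517759 − 0.451977 = 0.065782.
Hence σ₀² = 1/0.065782 ≈ 15.2.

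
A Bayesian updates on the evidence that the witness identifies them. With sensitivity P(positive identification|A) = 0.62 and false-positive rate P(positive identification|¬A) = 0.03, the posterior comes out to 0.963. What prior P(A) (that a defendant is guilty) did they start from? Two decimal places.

P(A) = 0.56

In odds form, posterior odds = prior odds × likelihood ratio, so prior odds = posterior odds ÷ LR.
Posterior odds = 0.963/(1−0.963) = 26.0270. LR = 0.62/0.03 = 20.6667.
Prior odds = 26.0270/20.6667 = 1.2594, so P(A) = 1.2594/(1+1.2594) ≈ 0.56.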